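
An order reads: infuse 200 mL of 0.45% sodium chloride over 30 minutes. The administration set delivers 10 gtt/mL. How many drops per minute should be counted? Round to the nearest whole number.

200 mL ÷ (30 min) = 6.666667 mL/min
6.666667 mL/min × 10 gtt/mL = 66.66667 gtt/min

67 gtt/min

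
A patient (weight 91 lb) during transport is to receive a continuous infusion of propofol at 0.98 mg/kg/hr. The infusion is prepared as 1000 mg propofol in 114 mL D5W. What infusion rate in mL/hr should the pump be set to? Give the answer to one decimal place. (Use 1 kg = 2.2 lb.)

4.6 mL/hr

Weight = 91 lb ÷ 2.2 lb/kg = 41.36364 kg
Dose = 0.98 mg/kg/hr × 41.36364 kg = 40.53636 mg/hr
Concentration = 1000 mg ÷ 114 mL = 8.77193 mg/mL
Rate = 40.53636 mg/hr ÷ 8.77193 mg/mL = 4.621145 mL/hr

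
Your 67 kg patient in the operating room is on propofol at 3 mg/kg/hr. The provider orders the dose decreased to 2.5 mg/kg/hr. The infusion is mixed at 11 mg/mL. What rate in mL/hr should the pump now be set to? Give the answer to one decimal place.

Dose = 2.5 mg/kg/hr × 67 kg = 167.5 mg/hr
Rate = 167.5 mg/hr ÷ 11 mg/mL = 15.22727 mL/hr

15.2 mL/hr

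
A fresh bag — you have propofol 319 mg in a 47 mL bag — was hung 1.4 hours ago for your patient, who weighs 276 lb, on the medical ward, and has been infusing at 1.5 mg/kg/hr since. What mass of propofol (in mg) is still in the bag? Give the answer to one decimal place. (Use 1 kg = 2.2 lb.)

Weight = 276 lb ÷ 2.2 lb/kg = 125.4545 kg
Dose = 1.5 mg/kg/hr × 125.4545 kg = 188.1818 mg/hr
Concentration = 319 mg ÷ 47 mL = 6.787234 mg/mL
Rate = 188.1818 mg/hr ÷ 6.787234 mg/mL = 27.72585 mL/hr
Volume infused = 27.72585 mL/hr × 1.4 hr = 38.81619 mL
Volume remaining = 47 − 38.81619 = 8.183813 mL
Drug remaining = 8.183813 mL × 6.787234 mg/mL = 55.54545 mg

55.5 mg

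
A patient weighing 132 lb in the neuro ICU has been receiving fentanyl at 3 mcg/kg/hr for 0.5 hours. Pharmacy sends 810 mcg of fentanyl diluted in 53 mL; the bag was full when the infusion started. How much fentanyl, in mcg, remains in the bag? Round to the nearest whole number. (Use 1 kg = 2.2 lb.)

Weight = 132 lb ÷ 2.2 lb/kg = 60 kg
Dose = 3 mcg/kg/hr × 60 kg = 180 mcg/hr
Concentration = 810 mcg ÷ 53 mL = 15.28302 mcg/mL
Rate = 180 mcg/hr ÷ 15.28302 mcg/mL = 11.77778 mL/hr
Volume infused = 11.77778 mL/hr × 0.5 hr = 5.888889 mL
Volume remaining = 53 − 5.888889 = 47.11111 mL
Drug remaining = 47.11111 mL × 15.28302 mcg/mL = 720 mcg

720 mcg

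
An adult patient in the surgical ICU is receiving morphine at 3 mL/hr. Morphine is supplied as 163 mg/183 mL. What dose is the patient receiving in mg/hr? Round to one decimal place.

Concentration = 163 mg ÷ 183 mL = 0.8907104 mg/mL
Drug rate = 3 mL/hr × 0.8907104 mg/mL = 2.672131 mg/hr

2.7 mg/hr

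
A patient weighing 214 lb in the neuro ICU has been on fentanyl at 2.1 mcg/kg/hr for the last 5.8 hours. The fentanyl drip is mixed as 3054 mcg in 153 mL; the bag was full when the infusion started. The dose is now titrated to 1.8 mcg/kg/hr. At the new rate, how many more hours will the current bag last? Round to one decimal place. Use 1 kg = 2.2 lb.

10.7 hours

Initial rate:
Weight = 214 lb ÷ 2.2 lb/kg = 97.27273 kg
Dose = 2.1 mcg/kg/hr × 97.27273 kg = 204.2727 mcg/hr
Concentration = 3054 mcg ÷ 153 mL = 19.96078 mcg/mL
Rate = 204.2727 mcg/hr ÷ 19.96078 mcg/mL = 10.2337 mL/hr
Volume infused so far = 10.2337 mL/hr × 5.8 hr = 59.35547 mL
Volume remaining = 153 − 59.35547 = 93.64453 mL
New rate:
Dose = 1.8 mcg/kg/hr × 97.27273 kg = 175.0909 mcg/hr
Rate = 175.0909 mcg/hr ÷ 19.96078 mcg/mL = 8.771745 mL/hr
Time remaining = 93.64453 mL ÷ 8.771745 mL/hr = 10.6757 hr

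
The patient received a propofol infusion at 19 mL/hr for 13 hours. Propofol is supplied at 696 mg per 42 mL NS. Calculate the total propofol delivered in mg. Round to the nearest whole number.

4093 mg

Concentration = 696 mg ÷ 42 mL = 16.57143 mg/mL = 16571.43 mcg/mL
Drug rate = 19 mL/hr × 16571.43 mcg/mL = 314857.1 mcg/hr
Total = 314857.1 mcg/hr × 13 hr = 4093143 mcg = 4093.143 mg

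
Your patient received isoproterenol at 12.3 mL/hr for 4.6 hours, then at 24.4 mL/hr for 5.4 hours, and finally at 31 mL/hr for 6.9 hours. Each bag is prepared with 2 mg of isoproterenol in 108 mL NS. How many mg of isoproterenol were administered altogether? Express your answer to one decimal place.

Concentration = 2 mg ÷ 108 mL = 0.01851852 mg/mL
Stage 1: 12.3 mL/hr × 4.6 hr = 56.58 mL → 56.58 mL × 0.01851852 mg/mL = 1.047778 mg
Stage 2: 24.4 mL/hr × 5.4 hr = 131.76 mL → 131.76 mL × 0.01851852 mg/mL = 2.44 mg
Stage 3: 31 mL/hr × 6.9 hr = 213.9 mL → 213.9 mL × 0.01851852 mg/mL = 3.961111 mg
Total = 1.047778 + 2.44 + 3.961111 = 7.448889 mg

7.4 mg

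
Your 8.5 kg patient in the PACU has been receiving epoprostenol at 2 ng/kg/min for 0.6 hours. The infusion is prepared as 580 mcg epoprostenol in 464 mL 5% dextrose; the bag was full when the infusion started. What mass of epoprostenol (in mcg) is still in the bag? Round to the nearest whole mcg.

579 mcg

Dose = 2 ng/kg/min × 8.5 kg = 17 ng/min
17 ng/min × 60 min/hr = 1020 ng/hr
Concentration = 580 mcg ÷ 464 mL = 1.25 mcg/mL = 1250 ng/mL
Rate = 1020 ng/hr ÷ 1250 ng/mL = 0.816 mL/hr
Volume infused = 0.816 mL/hr × 0.6 hr = 0.4896 mL
Volume remaining = 464 − 0.4896 = 463.5104 mL
Drug remaining = 463.5104 mL × 1250 ng/mL = 579388 ng = 579.388 mcg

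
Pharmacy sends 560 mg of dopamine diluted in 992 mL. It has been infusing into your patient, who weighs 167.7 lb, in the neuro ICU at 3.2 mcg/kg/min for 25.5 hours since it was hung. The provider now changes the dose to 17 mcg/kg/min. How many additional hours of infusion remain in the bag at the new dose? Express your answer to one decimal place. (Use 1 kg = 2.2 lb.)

2.4 hours

Initial rate:
Weight = 167.7 lb ÷ 2.2 lb/kg = 76.22727 kg
Dose = 3.2 mcg/kg/min × 76.22727 kg = 243.9273 mcg/min
243.9273 mcg/min × 60 min/hr = 14635.64 mcg/hr
Concentration = 560 mg ÷ 992 mL = 0.5645161 mg/mL = 564.5161 mcg/mL
Rate = 14635.64 mcg/hr ÷ 564.5161 mcg/mL = 25.92598 mL/hr
Volume infused so far = 25.92598 mL/hr × 25.5 hr = 661.1126 mL
Volume remaining = 992 − 661.1126 = 330.8874 mL
New rate:
Dose = 17 mcg/kg/min × 76.22727 kg = 1295.864 mcg/min
1295.864 mcg/min × 60 min/hr = 77751.82 mcg/hr
Rate = 77751.82 mcg/hr ÷ 564.5161 mcg/mL = 137.7318 mL/hr
Time remaining = 330.8874 mL ÷ 137.7318 mL/hr = 2.402404 hr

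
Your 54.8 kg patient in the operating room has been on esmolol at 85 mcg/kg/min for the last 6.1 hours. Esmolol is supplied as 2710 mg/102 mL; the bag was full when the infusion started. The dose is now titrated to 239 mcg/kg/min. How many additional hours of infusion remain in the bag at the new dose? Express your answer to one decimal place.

Initial rate:
Dose = 85 mcg/kg/min × 54.8 kg = 4658 mcg/min
4658 mcg/min × 60 min/hr = 279480 mcg/hr
Concentration = 2710 mg ÷ 102 mL = 26.56863 mg/mL = 26568.63 mcg/mL
Rate = 279480 mcg/hr ÷ 26568.63 mcg/mL = 10.51917 mL/hr
Volume infused so far = 10.51917 mL/hr × 6.1 hr = 64.16696 mL
Volume remaining = 102 − 64.16696 = 37.83304 mL
New rate:
Dose = 239 mcg/kg/min × 54.8 kg = 13097.2 mcg/min
13097.2 mcg/min × 60 min/hr = 785832 mcg/hr
Rate = 785832 mcg/hr ÷ 26568.63 mcg/mL = 29.57744 mL/hr
Time remaining = 37.83304 mL ÷ 29.57744 mL/hr = 1.279118 hr

1.3 hours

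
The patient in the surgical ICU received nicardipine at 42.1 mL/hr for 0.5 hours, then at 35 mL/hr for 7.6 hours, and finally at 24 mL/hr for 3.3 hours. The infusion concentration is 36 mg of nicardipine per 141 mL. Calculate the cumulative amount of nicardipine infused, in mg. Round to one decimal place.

Concentration = 36 mg ÷ 141 mL = 0.2553191 mg/mL
Stage 1: 42.1 mL/hr × 0.5 hr = 21.05 mL → 21.05 mL × 0.2553191 mg/mL = 5.374468 mg
Stage 2: 35 mL/hr × 7.6 hr = 266 mL → 266 mL × 0.2553191 mg/mL = 67.91489 mg
Stage 3: 24 mL/hr × 3.3 hr = 79.2 mL → 79.2 mL × 0.2553191 mg/mL = 20.22128 mg
Total = 5.374468 + 67.91489 + 20.22128 = 93.51064 mg

93.5 mg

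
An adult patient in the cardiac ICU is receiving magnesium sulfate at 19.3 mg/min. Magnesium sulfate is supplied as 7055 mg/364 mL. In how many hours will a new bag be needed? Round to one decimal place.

6.1 hours

19.3 mg/min × 60 min/hr = 1158 mg/hr
Concentration = 7055 mg ÷ 364 mL = 19.38187 mg/mL
Rate = 1158 mg/hr ÷ 19.38187 mg/mL = 59.74656 mL/hr
Duration = 364 mL ÷ 59.74656 mL/hr = 6.092401 hr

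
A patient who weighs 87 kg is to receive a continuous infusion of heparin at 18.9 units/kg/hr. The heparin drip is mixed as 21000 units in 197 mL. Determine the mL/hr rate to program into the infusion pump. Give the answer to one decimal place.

Dose = 18.9 units/kg/hr × 87 kg = 1644.3 units/hr
Concentration = 21000 units ÷ 197 mL = 106.599 units/mL
Rate = 1644.3 units/hr ÷ 106.599 units/mL = 15.4251 mL/hr

15.4 mL/hr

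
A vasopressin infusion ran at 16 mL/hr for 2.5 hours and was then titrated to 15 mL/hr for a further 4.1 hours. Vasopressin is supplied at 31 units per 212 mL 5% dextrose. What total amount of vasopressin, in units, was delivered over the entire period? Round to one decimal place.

14.8 units

Concentration = 31 units ÷ 212 mL = 0.1462264 units/mL
Stage 1: 16 mL/hr × 2.5 hr = 40 mL → 40 mL × 0.1462264 units/mL = 5.849057 units
Stage 2: 15 mL/hr × 4.1 hr = 61.5 mL → 61.5 mL × 0.1462264 units/mL = 8.992925 units
Total = 5.849057 + 8.992925 = 14.84198 units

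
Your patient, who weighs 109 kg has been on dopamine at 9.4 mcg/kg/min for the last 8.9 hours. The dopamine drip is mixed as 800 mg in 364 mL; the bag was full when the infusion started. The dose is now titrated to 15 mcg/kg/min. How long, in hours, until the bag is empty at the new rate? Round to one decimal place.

Initial rate:
Dose = 9.4 mcg/kg/min × 109 kg = 1024.6 mcg/min
1024.6 mcg/min × 60 min/hr = 61476 mcg/hr
Concentration = 800 mg ÷ 364 mL = 2.197802 mg/mL = 2197.802 mcg/mL
Rate = 61476 mcg/hr ÷ 2197.802 mcg/mL = 27.97158 mL/hr
Volume infused so far = 27.97158 mL/hr × 8.9 hr = 248.9471 mL
Volume remaining = 364 − 248.9471 = 115.0529 mL
New rate:
Dose = 15 mcg/kg/min × 109 kg = 1635 mcg/min
1635 mcg/min × 60 min/hr = 98100 mcg/hr
Rate = 98100 mcg/hr ÷ 2197.802 mcg/mL = 44.6355 mL/hr
Time remaining = 115.0529 mL ÷ 44.6355 mL/hr = 2.577611 hr

2.6 hours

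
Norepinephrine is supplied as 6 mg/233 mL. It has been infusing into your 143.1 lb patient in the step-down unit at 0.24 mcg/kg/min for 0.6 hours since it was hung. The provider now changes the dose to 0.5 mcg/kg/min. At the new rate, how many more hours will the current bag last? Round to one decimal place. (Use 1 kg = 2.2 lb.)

2.8 hours

Initial rate:
Weight = 143.1 lb ÷ 2.2 lb/kg = 65.04545 kg
Dose = 0.24 mcg/kg/min × 65.04545 kg = 15.61091 mcg/min
15.61091 mcg/min × 60 min/hr = 936.6545 mcg/hr
Concentration = 6 mg ÷ 233 mL = 0.02575107 mg/mL = 25.75107 mcg/mL
Rate = 936.6545 mcg/hr ÷ 25.75107 mcg/mL = 36.37342 mL/hr
Volume infused so far = 36.37342 mL/hr × 0.6 hr = 21.82405 mL
Volume remaining = 233 − 21.82405 = 211.1759 mL
New rate:
Dose = 0.5 mcg/kg/min × 65.04545 kg = 32.52273 mcg/min
32.52273 mcg/min × 60 min/hr = 1951.364 mcg/hr
Rate = 1951.364 mcg/hr ÷ 25.75107 mcg/mL = 75.77795 mL/hr
Time remaining = 211.1759 mL ÷ 75.77795 mL/hr = 2.786773 hr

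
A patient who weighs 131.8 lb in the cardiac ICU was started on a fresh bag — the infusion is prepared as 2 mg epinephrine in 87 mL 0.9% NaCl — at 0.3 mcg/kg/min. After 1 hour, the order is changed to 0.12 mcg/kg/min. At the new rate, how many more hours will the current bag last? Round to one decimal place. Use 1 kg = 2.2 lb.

2.1 hours

Initial rate:
Weight = 131.8 lb ÷ 2.2 lb/kg = 59.90909 kg
Dose = 0.3 mcg/kg/min × 59.90909 kg = 17.97273 mcg/min
17.97273 mcg/min × 60 min/hr = 1078.364 mcg/hr
Concentration = 2 mg ÷ 87 mL = 0.02298851 mg/mL = 22.98851 mcg/mL
Rate = 1078.364 mcg/hr ÷ 22.98851 mcg/mL = 46.90882 mL/hr
Volume infused so far = 46.90882 mL/hr × 1 hr = 46.90882 mL
Volume remaining = 87 − 46.90882 = 40.09118 mL
New rate:
Dose = 0.12 mcg/kg/min × 59.90909 kg = 7.189091 mcg/min
7.189091 mcg/min × 60 min/hr = 431.3455 mcg/hr
Rate = 431.3455 mcg/hr ÷ 22.98851 mcg/mL = 18.76353 mL/hr
Time remaining = 40.09118 mL ÷ 18.76353 mL/hr = 2.136655 hr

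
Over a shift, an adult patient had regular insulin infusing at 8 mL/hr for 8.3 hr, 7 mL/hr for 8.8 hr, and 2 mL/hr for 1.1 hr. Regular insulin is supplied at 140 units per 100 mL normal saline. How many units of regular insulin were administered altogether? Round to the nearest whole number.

182 units

Concentration = 140 units ÷ 100 mL = 1.4 units/mL
Stage 1: 8 mL/hr × 8.3 hr = 66.4 mL → 66.4 mL × 1.4 units/mL = 92.96 units
Stage 2: 7 mL/hr × 8.8 hr = 61.6 mL → 61.6 mL × 1.4 units/mL = 86.24 units
Stage 3: 2 mL/hr × 1.1 hr = 2.2 mL → 2.2 mL × 1.4 units/mL = 3.08 units
Total = 92.96 + 86.24 + 3.08 = 182.28 units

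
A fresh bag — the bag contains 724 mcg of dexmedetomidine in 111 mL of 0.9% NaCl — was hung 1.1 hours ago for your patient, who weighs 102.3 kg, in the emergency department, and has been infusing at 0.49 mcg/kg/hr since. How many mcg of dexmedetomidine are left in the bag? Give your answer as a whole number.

Dose = 0.49 mcg/kg/hr × 102.3 kg = 50.127 mcg/hr
Concentration = 724 mcg ÷ 111 mL = 6.522523 mcg/mL
Rate = 50.127 mcg/hr ÷ 6.522523 mcg/mL = 7.685217 mL/hr
Volume infused = 7.685217 mL/hr × 1.1 hr = 8.453739 mL
Volume remaining = 111 − 8.453739 = 102.5463 mL
Drug remaining = 102.5463 mL × 6.522523 mcg/mL = 668.8603 mcg

669 mcg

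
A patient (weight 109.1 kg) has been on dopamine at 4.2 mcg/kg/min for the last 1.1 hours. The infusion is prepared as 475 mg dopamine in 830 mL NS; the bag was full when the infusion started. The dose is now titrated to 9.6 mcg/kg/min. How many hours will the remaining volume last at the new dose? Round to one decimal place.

7.1 hours

Initial rate:
Dose = 4.2 mcg/kg/min × 109.1 kg = 458.22 mcg/min
458.22 mcg/min × 60 min/hr = 27493.2 mcg/hr
Concentration = 475 mg ÷ 830 mL = 0.5722892 mg/mL = 572.2892 mcg/mL
Rate = 27493.2 mcg/hr ÷ 572.2892 mcg/mL = 48.04075 mL/hr
Volume infused so far = 48.04075 mL/hr × 1.1 hr = 52.84482 mL
Volume remaining = 830 − 52.84482 = 777.1552 mL
New rate:
Dose = 9.6 mcg/kg/min × 109.1 kg = 1047.36 mcg/min
1047.36 mcg/min × 60 min/hr = 62841.6 mcg/hr
Rate = 62841.6 mcg/hr ÷ 572.2892 mcg/mL = 109.8074 mL/hr
Time remaining = 777.1552 mL ÷ 109.8074 mL/hr = 7.077437 hr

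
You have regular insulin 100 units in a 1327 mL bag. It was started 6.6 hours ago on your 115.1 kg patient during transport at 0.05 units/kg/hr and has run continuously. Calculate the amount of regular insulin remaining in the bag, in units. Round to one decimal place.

62.0 units

Dose = 0.05 units/kg/hr × 115.1 kg = 5.755 units/hr
Concentration = 100 units ÷ 1327 mL = 0.07535795 units/mL
Rate = 5.755 units/hr ÷ 0.07535795 units/mL = 76.36885 mL/hr
Volume infused = 76.36885 mL/hr × 6.6 hr = 504.0344 mL
Volume remaining = 1327 − 504.0344 = 822.9656 mL
Drug remaining = 822.9656 mL × 0.07535795 units/mL = 62.017 units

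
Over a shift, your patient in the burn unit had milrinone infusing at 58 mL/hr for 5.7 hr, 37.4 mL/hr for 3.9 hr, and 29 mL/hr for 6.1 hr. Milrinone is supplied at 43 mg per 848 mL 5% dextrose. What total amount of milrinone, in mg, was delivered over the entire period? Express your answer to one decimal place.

33.1 mg

Concentration = 43 mg ÷ 848 mL = 0.05070755 mg/mL
Stage 1: 58 mL/hr × 5.7 hr = 330.6 mL → 330.6 mL × 0.05070755 mg/mL = 16.76392 mg
Stage 2: 37.4 mL/hr × 3.9 hr = 145.86 mL → 145.86 mL × 0.05070755 mg/mL = 7.396203 mg
Stage 3: 29 mL/hr × 6.1 hr = 176.9 mL → 176.9 mL × 0.05070755 mg/mL = 8.970165 mg
Total = 16.76392 + 7.396203 + 8.970165 = 33.13028 mg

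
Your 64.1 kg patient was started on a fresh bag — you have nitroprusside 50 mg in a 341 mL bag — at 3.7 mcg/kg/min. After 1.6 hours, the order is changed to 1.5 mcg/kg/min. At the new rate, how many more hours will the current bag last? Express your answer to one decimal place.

Initial rate:
Dose = 3.7 mcg/kg/min × 64.1 kg = 237.17 mcg/min
237.17 mcg/min × 60 min/hr = 14230.2 mcg/hr
Concentration = 50 mg ÷ 341 mL = 0.1466276 mg/mL = 146.6276 mcg/mL
Rate = 14230.2 mcg/hr ÷ 146.6276 mcg/mL = 97.04996 mL/hr
Volume infused so far = 97.04996 mL/hr × 1.6 hr = 155.2799 mL
Volume remaining = 341 − 155.2799 = 185.7201 mL
New rate:
Dose = 1.5 mcg/kg/min × 64.1 kg = 96.15 mcg/min
96.15 mcg/min × 60 min/hr = 5769 mcg/hr
Rate = 5769 mcg/hr ÷ 146.6276 mcg/mL = 39.34458 mL/hr
Time remaining = 185.7201 mL ÷ 39.34458 mL/hr = 4.720347 hr

4.7 hours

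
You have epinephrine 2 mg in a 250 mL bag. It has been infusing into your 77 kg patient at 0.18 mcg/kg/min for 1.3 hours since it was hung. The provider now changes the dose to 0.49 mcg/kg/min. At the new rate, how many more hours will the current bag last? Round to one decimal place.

Initial rate:
Dose = 0.18 mcg/kg/min × 77 kg = 13.86 mcg/min
13.86 mcg/min × 60 min/hr = 831.6 mcg/hr
Concentration = 2 mg ÷ 250 mL = 0.008 mg/mL = 8 mcg/mL
Rate = 831.6 mcg/hr ÷ 8 mcg/mL = 103.95 mL/hr
Volume infused so far = 103.95 mL/hr × 1.3 hr = 135.135 mL
Volume remaining = 250 − 135.135 = 114.865 mL
New rate:
Dose = 0.49 mcg/kg/min × 77 kg = 37.73 mcg/min
37.73 mcg/min × 60 min/hr = 2263.8 mcg/hr
Rate = 2263.8 mcg/hr ÷ 8 mcg/mL = 282.975 mL/hr
Time remaining = 114.865 mL ÷ 282.975 mL/hr = 0.4059193 hr

0.4 hours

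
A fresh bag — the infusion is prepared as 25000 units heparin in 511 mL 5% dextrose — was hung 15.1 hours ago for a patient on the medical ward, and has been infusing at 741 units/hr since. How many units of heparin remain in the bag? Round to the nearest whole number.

13811 units

Concentration = 25000 units ÷ 511 mL = 48.92368 units/mL
Rate = 741 units/hr ÷ 48.92368 units/mL = 15.14604 mL/hr
Volume infused = 15.14604 mL/hr × 15.1 hr = 228.7052 mL
Volume remaining = 511 − 228.7052 = 282.2948 mL
Drug remaining = 282.2948 mL × 48.92368 units/mL = 13810.9 units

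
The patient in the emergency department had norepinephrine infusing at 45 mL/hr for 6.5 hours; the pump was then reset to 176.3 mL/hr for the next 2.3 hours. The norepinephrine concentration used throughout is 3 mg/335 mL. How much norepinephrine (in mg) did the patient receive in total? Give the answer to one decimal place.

Concentration = 3 mg ÷ 335 mL = 0.008955224 mg/mL
Stage 1: 45 mL/hr × 6.5 hr = 292.5 mL → 292.5 mL × 0.008955224 mg/mL = 2.619403 mg
Stage 2: 176.3 mL/hr × 2.3 hr = 405.49 mL → 405.49 mL × 0.008955224 mg/mL = 3.631254 mg
Total = 2.619403 + 3.631254 = 6.250657 mg

6.3 mg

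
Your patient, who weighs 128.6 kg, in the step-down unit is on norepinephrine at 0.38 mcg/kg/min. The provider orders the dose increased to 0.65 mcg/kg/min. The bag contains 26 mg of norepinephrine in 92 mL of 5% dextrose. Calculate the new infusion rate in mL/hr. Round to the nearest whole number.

Dose = 0.65 mcg/kg/min × 128.6 kg = 83.59 mcg/min
83.59 mcg/min × 60 min/hr = 5015.4 mcg/hr
Concentration = 26 mg ÷ 92 mL = 0.2826087 mg/mL = 282.6087 mcg/mL
Rate = 5015.4 mcg/hr ÷ 282.6087 mcg/mL = 17.7468 mL/hr

18 mL/hr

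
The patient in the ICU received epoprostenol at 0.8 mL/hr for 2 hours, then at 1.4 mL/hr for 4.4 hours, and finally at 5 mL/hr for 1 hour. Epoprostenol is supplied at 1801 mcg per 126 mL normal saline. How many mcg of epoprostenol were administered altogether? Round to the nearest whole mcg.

Concentration = 1801 mcg ÷ 126 mL = 14.29365 mcg/mL
Stage 1: 0.8 mL/hr × 2 hr = 1.6 mL → 1.6 mL × 14.29365 mcg/mL = 22.86984 mcg
Stage 2: 1.4 mL/hr × 4.4 hr = 6.16 mL → 6.16 mL × 14.29365 mcg/mL = 88.04889 mcg
Stage 3: 5 mL/hr × 1 hr = 5 mL → 5 mL × 14.29365 mcg/mL = 71.46825 mcg
Total = 22.86984 + 88.04889 + 71.46825 = 182.387 mcg

182 mcg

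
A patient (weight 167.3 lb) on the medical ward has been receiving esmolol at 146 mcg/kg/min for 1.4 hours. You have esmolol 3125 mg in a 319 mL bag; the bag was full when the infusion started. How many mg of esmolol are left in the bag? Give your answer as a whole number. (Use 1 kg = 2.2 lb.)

Weight = 167.3 lb ÷ 2.2 lb/kg = 76.04545 kg
Dose = 146 mcg/kg/min × 76.04545 kg = 11102.64 mcg/min
11102.64 mcg/min × 60 min/hr = 666158.2 mcg/hr
Concentration = 3125 mg ÷ 319 mL = 9.796238 mg/mL = 9796.238 mcg/mL
Rate = 666158.2 mcg/hr ÷ 9796.238 mcg/mL = 68.00143 mL/hr
Volume infused = 68.00143 mL/hr × 1.4 hr = 95.202 mL
Volume remaining = 319 − 95.202 = 223.798 mL
Drug remaining = 223.798 mL × 9796.238 mcg/mL = 2192379 mcg = 2192.379 mg

2192 mg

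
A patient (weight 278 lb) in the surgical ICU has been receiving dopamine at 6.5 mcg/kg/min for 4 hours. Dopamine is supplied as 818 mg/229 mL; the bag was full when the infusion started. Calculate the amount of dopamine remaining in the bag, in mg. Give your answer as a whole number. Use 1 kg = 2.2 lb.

Weight = 278 lb ÷ 2.2 lb/kg = 126.3636 kg
Dose = 6.5 mcg/kg/min × 126.3636 kg = 821.3636 mcg/min
821.3636 mcg/min × 60 min/hr = 49281.82 mcg/hr
Concentration = 818 mg ÷ 229 mL = 3.572052 mg/mL = 3572.052 mcg/mL
Rate = 49281.82 mcg/hr ÷ 3572.052 mcg/mL = 13.7965 mL/hr
Volume infused = 13.7965 mL/hr × 4 hr = 55.186 mL
Volume remaining = 229 − 55.186 = 173.814 mL
Drug remaining = 173.814 mL × 3572.052 mcg/mL = 620872.7 mcg = 620.8727 mg

621 mg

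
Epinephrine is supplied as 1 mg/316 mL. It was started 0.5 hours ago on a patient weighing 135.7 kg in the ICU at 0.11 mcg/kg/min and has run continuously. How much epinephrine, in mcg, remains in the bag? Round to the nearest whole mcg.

552 mcg

Dose = 0.11 mcg/kg/min × 135.7 kg = 14.927 mcg/min
14.927 mcg/min × 60 min/hr = 895.62 mcg/hr
Concentration = 1 mg ÷ 316 mL = 0.003164557 mg/mL = 3.164557 mcg/mL
Rate = 895.62 mcg/hr ÷ 3.164557 mcg/mL = 283.0159 mL/hr
Volume infused = 283.0159 mL/hr × 0.5 hr = 141.508 mL
Volume remaining = 316 − 141.508 = 174.492 mL
Drug remaining = 174.492 mL × 3.164557 mcg/mL = 552.19 mcg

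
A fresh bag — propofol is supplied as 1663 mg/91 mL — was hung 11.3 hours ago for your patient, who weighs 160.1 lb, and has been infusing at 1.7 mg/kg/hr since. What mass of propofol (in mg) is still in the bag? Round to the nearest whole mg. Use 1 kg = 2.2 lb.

Weight = 160.1 lb ÷ 2.2 lb/kg = 72.77273 kg
Dose = 1.7 mg/kg/hr × 72.77273 kg = 123.7136 mg/hr
Concentration = 1663 mg ÷ 91 mL = 18.27473 mg/mL
Rate = 123.7136 mg/hr ÷ 18.27473 mg/mL = 6.769658 mL/hr
Volume infused = 6.769658 mL/hr × 11.3 hr = 76.49713 mL
Volume remaining = 91 − 76.49713 = 14.50287 mL
Drug remaining = 14.50287 mL × 18.27473 mg/mL = 265.0359 mg

265 mg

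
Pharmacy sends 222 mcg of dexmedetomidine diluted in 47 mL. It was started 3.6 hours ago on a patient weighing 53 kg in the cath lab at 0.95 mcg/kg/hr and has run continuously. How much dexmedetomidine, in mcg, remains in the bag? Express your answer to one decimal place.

40.7 mcg

Dose = 0.95 mcg/kg/hr × 53 kg = 50.35 mcg/hr
Concentration = 222 mcg ÷ 47 mL = 4.723404 mcg/mL
Rate = 50.35 mcg/hr ÷ 4.723404 mcg/mL = 10.65968 mL/hr
Volume infused = 10.65968 mL/hr × 3.6 hr = 38.37486 mL
Volume remaining = 47 − 38.37486 = 8.625135 mL
Drug remaining = 8.625135 mL × 4.723404 mcg/mL = 40.74 mcg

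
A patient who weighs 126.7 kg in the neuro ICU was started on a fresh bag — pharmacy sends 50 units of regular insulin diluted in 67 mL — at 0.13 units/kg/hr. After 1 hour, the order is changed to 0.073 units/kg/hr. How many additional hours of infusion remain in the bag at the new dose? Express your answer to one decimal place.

3.6 hours

Initial rate:
Dose = 0.13 units/kg/hr × 126.7 kg = 16.471 units/hr
Concentration = 50 units ÷ 67 mL = 0.7462687 units/mL
Rate = 16.471 units/hr ÷ 0.7462687 units/mL = 22.07114 mL/hr
Volume infused so far = 22.07114 mL/hr × 1 hr = 22.07114 mL
Volume remaining = 67 − 22.07114 = 44.92886 mL
New rate:
Dose = 0.073 units/kg/hr × 126.7 kg = 9.2491 units/hr
Rate = 9.2491 units/hr ÷ 0.7462687 units/mL = 12.39379 mL/hr
Time remaining = 44.92886 mL ÷ 12.39379 mL/hr = 3.625109 hr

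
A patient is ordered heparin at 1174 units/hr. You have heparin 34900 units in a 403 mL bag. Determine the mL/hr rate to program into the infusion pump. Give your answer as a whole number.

Concentration = 34900 units ÷ 403 mL = 86.6005 units/mL
Rate = 1174 units/hr ÷ 86.6005 units/mL = 13.5565 mL/hr

14 mL/hr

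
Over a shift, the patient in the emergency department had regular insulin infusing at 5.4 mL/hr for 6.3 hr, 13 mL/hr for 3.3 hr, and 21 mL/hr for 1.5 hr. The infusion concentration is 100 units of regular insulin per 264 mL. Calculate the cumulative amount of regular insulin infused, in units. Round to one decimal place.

Concentration = 100 units ÷ 264 mL = 0.3787879 units/mL
Stage 1: 5.4 mL/hr × 6.3 hr = 34.02 mL → 34.02 mL × 0.3787879 units/mL = 12.88636 units
Stage 2: 13 mL/hr × 3.3 hr = 42.9 mL → 42.9 mL × 0.3787879 units/mL = 16.25 units
Stage 3: 21 mL/hr × 1.5 hr = 31.5 mL → 31.5 mL × 0.3787879 units/mL = 11.93182 units
Total = 12.88636 + 16.25 + 11.93182 = 41.06818 units

41.1 units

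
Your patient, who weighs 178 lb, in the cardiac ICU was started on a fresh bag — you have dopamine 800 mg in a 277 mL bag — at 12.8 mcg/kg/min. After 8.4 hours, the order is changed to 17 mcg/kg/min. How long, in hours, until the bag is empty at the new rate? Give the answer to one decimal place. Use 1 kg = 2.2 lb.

3.4 hours

Initial rate:
Weight = 178 lb ÷ 2.2 lb/kg = 80.90909 kg
Dose = 12.8 mcg/kg/min × 80.90909 kg = 1035.636 mcg/min
1035.636 mcg/min × 60 min/hr = 62138.18 mcg/hr
Concentration = 800 mg ÷ 277 mL = 2.888087 mg/mL = 2888.087 mcg/mL
Rate = 62138.18 mcg/hr ÷ 2888.087 mcg/mL = 21.51535 mL/hr
Volume infused so far = 21.51535 mL/hr × 8.4 hr = 180.7289 mL
Volume remaining = 277 − 180.7289 = 96.2711 mL
New rate:
Dose = 17 mcg/kg/min × 80.90909 kg = 1375.455 mcg/min
1375.455 mcg/min × 60 min/hr = 82527.27 mcg/hr
Rate = 82527.27 mcg/hr ÷ 2888.087 mcg/mL = 28.57507 mL/hr
Time remaining = 96.2711 mL ÷ 28.57507 mL/hr = 3.369059 hr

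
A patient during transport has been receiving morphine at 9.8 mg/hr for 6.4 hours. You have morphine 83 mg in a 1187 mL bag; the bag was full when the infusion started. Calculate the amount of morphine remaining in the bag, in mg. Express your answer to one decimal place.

Concentration = 83 mg ÷ 1187 mL = 0.06992418 mg/mL
Rate = 9.8 mg/hr ÷ 0.06992418 mg/mL = 140.1518 mL/hr
Volume infused = 140.1518 mL/hr × 6.4 hr = 896.9716 mL
Volume remaining = 1187 − 896.9716 = 290.0284 mL
Drug remaining = 290.0284 mL × 0.06992418 mg/mL = 20.28 mg

20.3 mg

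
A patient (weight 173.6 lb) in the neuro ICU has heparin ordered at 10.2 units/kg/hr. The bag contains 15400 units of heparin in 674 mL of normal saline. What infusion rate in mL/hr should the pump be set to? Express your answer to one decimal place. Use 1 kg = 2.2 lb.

Weight = 173.6 lb ÷ 2.2 lb/kg = 78.90909 kg
Dose = 10.2 units/kg/hr × 78.90909 kg = 804.8727 units/hr
Concentration = 15400 units ÷ 674 mL = 22.84866 units/mL
Rate = 804.8727 units/hr ÷ 22.84866 units/mL = 35.22625 mL/hr

35.2 mL/hr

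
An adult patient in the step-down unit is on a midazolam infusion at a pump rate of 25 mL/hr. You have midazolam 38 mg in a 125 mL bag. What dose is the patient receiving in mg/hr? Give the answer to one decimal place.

7.6 mg/hr

Concentration = 38 mg ÷ 125 mL = 0.304 mg/mL
Drug rate = 25 mL/hr × 0.304 mg/mL = 7.6 mg/hr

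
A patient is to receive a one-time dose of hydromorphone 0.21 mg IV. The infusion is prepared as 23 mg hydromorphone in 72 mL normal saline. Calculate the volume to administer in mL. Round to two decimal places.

Concentration = 23 mg ÷ 72 mL = 0.3194444 mg/mL
Volume = 0.21 mg ÷ 0.3194444 mg/mL = 0.6573913 mL

0.66 mL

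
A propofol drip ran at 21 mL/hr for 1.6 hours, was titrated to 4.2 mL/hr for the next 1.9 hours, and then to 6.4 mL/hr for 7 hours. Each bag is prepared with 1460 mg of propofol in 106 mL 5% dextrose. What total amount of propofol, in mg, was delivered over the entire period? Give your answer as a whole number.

1190 mg

Concentration = 1460 mg ÷ 106 mL = 13.77358 mg/mL
Stage 1: 21 mL/hr × 1.6 hr = 33.6 mL → 33.6 mL × 13.77358 mg/mL = 462.7925 mg
Stage 2: 4.2 mL/hr × 1.9 hr = 7.98 mL → 7.98 mL × 13.77358 mg/mL = 109.9132 mg
Stage 3: 6.4 mL/hr × 7 hr = 44.8 mL → 44.8 mL × 13.77358 mg/mL = 617.0566 mg
Total = 462.7925 + 109.9132 + 617.0566 = 1189.762 mg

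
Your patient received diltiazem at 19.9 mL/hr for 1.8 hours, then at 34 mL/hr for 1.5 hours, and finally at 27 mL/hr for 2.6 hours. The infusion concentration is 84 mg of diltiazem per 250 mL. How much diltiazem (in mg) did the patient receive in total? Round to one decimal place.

Concentration = 84 mg ÷ 250 mL = 0.336 mg/mL
Stage 1: 19.9 mL/hr × 1.8 hr = 35.82 mL → 35.82 mL × 0.336 mg/mL = 12.03552 mg
Stage 2: 34 mL/hr × 1.5 hr = 51 mL → 51 mL × 0.336 mg/mL = 17.136 mg
Stage 3: 27 mL/hr × 2.6 hr = 70.2 mL → 70.2 mL × 0.336 mg/mL = 23.5872 mg
Total = 12.03552 + 17.136 + 23.5872 = 52.75872 mg

52.8 mg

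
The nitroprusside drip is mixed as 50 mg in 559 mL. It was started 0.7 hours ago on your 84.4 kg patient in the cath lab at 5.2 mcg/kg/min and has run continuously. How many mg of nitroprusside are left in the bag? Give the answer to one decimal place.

31.6 mg

Dose = 5.2 mcg/kg/min × 84.4 kg = 438.88 mcg/min
438.88 mcg/min × 60 min/hr = 26332.8 mcg/hr
Concentration = 50 mg ÷ 559 mL = 0.08944544 mg/mL = 89.44544 mcg/mL
Rate = 26332.8 mcg/hr ÷ 89.44544 mcg/mL = 294.4007 mL/hr
Volume infused = 294.4007 mL/hr × 0.7 hr = 206.0805 mL
Volume remaining = 559 − 206.0805 = 352.9195 mL
Drug remaining = 352.9195 mL × 89.44544 mcg/mL = 31567.04 mcg = 31.56704 mg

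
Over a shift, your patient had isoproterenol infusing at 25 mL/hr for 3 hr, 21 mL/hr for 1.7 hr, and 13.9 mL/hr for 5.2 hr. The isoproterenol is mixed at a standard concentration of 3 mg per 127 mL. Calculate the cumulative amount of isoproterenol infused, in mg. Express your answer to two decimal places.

Concentration = 3 mg ÷ 127 mL = 0.02362205 mg/mL
Stage 1: 25 mL/hr × 3 hr = 75 mL → 75 mL × 0.02362205 mg/mL = 1.771654 mg
Stage 2: 21 mL/hr × 1.7 hr = 35.7 mL → 35.7 mL × 0.02362205 mg/mL = 0.8433071 mg
Stage 3: 13.9 mL/hr × 5.2 hr = 72.28 mL → 72.28 mL × 0.02362205 mg/mL = 1.707402 mg
Total = 1.771654 + 0.8433071 + 1.707402 = 4.322362 mg

4.32 mg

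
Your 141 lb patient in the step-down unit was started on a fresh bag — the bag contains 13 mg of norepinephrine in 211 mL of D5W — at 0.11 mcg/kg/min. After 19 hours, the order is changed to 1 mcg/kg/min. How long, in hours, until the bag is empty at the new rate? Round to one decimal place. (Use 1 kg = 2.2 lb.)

Initial rate:
Weight = 141 lb ÷ 2.2 lb/kg = 64.09091 kg
Dose = 0.11 mcg/kg/min × 64.09091 kg = 7.05 mcg/min
7.05 mcg/min × 60 min/hr = 423 mcg/hr
Concentration = 13 mg ÷ 211 mL = 0.06161137 mg/mL = 61.61137 mcg/mL
Rate = 423 mcg/hr ÷ 61.61137 mcg/mL = 6.865615 mL/hr
Volume infused so far = 6.865615 mL/hr × 19 hr = 130.4467 mL
Volume remaining = 211 − 130.4467 = 80.55331 mL
New rate:
Dose = 1 mcg/kg/min × 64.09091 kg = 64.09091 mcg/min
64.09091 mcg/min × 60 min/hr = 3845.455 mcg/hr
Rate = 3845.455 mcg/hr ÷ 61.61137 mcg/mL = 62.41469 mL/hr
Time remaining = 80.55331 mL ÷ 62.41469 mL/hr = 1.290615 hr

1.3 hours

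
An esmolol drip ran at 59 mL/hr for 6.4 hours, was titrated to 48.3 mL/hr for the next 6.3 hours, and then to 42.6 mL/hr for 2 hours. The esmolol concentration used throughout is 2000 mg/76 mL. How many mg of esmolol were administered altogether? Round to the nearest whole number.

20187 mg

Concentration = 2000 mg ÷ 76 mL = 26.31579 mg/mL
Stage 1: 59 mL/hr × 6.4 hr = 377.6 mL → 377.6 mL × 26.31579 mg/mL = 9936.842 mg
Stage 2: 48.3 mL/hr × 6.3 hr = 304.29 mL → 304.29 mL × 26.31579 mg/mL = 8007.632 mg
Stage 3: 42.6 mL/hr × 2 hr = 85.2 mL → 85.2 mL × 26.31579 mg/mL = 2242.105 mg
Total = 9936.842 + 8007.632 + 2242.105 = 20186.58 mg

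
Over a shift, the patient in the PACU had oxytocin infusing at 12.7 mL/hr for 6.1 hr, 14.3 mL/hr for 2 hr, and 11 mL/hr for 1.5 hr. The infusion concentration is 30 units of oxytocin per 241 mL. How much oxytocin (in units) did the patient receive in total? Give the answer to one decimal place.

Concentration = 30 units ÷ 241 mL = 0.1244813 units/mL
Stage 1: 12.7 mL/hr × 6.1 hr = 77.47 mL → 77.47 mL × 0.1244813 units/mL = 9.643568 units
Stage 2: 14.3 mL/hr × 2 hr = 28.6 mL → 28.6 mL × 0.1244813 units/mL = 3.560166 units
Stage 3: 11 mL/hr × 1.5 hr = 16.5 mL → 16.5 mL × 0.1244813 units/mL = 2.053942 units
Total = 9.643568 + 3.560166 + 2.053942 = 15.25768 units

15.3 units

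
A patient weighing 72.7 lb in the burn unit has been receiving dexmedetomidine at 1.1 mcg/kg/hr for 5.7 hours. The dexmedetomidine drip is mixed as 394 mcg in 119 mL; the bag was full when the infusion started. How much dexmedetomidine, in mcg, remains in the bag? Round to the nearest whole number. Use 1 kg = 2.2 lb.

187 mcg

Weight = 72.7 lb ÷ 2.2 lb/kg = 33.04545 kg
Dose = 1.1 mcg/kg/hr × 33.04545 kg = 36.35 mcg/hr
Concentration = 394 mcg ÷ 119 mL = 3.310924 mcg/mL
Rate = 36.35 mcg/hr ÷ 3.310924 mcg/mL = 10.97881 mL/hr
Volume infused = 10.97881 mL/hr × 5.7 hr = 62.5792 mL
Volume remaining = 119 − 62.5792 = 56.4208 mL
Drug remaining = 56.4208 mL × 3.310924 mcg/mL = 186.805 mcg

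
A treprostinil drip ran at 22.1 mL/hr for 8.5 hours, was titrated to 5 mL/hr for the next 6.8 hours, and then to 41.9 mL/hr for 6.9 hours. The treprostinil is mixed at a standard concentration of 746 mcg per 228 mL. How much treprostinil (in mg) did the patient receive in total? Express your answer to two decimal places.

Concentration = 746 mcg ÷ 228 mL = 3.27193 mcg/mL
Stage 1: 22.1 mL/hr × 8.5 hr = 187.85 mL → 187.85 mL × 3.27193 mcg/mL = 614.632 mcg
Stage 2: 5 mL/hr × 6.8 hr = 34 mL → 34 mL × 3.27193 mcg/mL = 111.2456 mcg
Stage 3: 41.9 mL/hr × 6.9 hr = 289.11 mL → 289.11 mL × 3.27193 mcg/mL = 945.9476 mcg
Total = 614.632 + 111.2456 + 945.9476 = 1671.825 mcg = 1.671825 mg

1.67 mg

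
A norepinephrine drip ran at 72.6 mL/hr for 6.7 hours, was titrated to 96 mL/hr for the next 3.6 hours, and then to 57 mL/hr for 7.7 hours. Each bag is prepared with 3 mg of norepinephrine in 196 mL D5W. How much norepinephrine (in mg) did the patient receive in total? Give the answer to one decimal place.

Concentration = 3 mg ÷ 196 mL = 0.01530612 mg/mL
Stage 1: 72.6 mL/hr × 6.7 hr = 486.42 mL → 486.42 mL × 0.01530612 mg/mL = 7.445204 mg
Stage 2: 96 mL/hr × 3.6 hr = 345.6 mL → 345.6 mL × 0.01530612 mg/mL = 5.289796 mg
Stage 3: 57 mL/hr × 7.7 hr = 438.9 mL → 438.9 mL × 0.01530612 mg/mL = 6.717857 mg
Total = 7.445204 + 5.289796 + 6.717857 = 19.45286 mg

19.5 mg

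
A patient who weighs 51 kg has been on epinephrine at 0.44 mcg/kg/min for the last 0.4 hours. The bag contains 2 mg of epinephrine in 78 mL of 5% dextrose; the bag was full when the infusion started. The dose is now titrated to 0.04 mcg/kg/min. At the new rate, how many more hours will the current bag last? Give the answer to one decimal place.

11.9 hours

Initial rate:
Dose = 0.44 mcg/kg/min × 51 kg = 22.44 mcg/min
22.44 mcg/min × 60 min/hr = 1346.4 mcg/hr
Concentration = 2 mg ÷ 78 mL = 0.02564103 mg/mL = 25.64103 mcg/mL
Rate = 1346.4 mcg/hr ÷ 25.64103 mcg/mL = 52.5096 mL/hr
Volume infused so far = 52.5096 mL/hr × 0.4 hr = 21.00384 mL
Volume remaining = 78 − 21.00384 = 56.99616 mL
New rate:
Dose = 0.04 mcg/kg/min × 51 kg = 2.04 mcg/min
2.04 mcg/min × 60 min/hr = 122.4 mcg/hr
Rate = 122.4 mcg/hr ÷ 25.64103 mcg/mL = 4.7736 mL/hr
Time remaining = 56.99616 mL ÷ 4.7736 mL/hr = 11.93987 hr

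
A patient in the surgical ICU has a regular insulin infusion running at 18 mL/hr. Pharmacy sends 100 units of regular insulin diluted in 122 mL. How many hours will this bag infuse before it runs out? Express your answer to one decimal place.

Duration = 122 mL ÷ 18 mL/hr = 6.777778 hr

6.8 hours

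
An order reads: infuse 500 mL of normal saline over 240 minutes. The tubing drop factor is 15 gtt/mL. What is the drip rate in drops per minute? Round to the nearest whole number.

31 gtt/min

500 mL ÷ (240 min) = 2.083333 mL/min
2.083333 mL/min × 15 gtt/mL = 31.25 gtt/min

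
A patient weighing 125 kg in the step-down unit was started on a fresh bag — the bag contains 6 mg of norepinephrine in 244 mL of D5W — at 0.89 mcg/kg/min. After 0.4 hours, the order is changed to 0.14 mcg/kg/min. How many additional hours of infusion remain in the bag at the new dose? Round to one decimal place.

3.2 hours

Initial rate:
Dose = 0.89 mcg/kg/min × 125 kg = 111.25 mcg/min
111.25 mcg/min × 60 min/hr = 6675 mcg/hr
Concentration = 6 mg ÷ 244 mL = 0.02459016 mg/mL = 24.59016 mcg/mL
Rate = 6675 mcg/hr ÷ 24.59016 mcg/mL = 271.45 mL/hr
Volume infused so far = 271.45 mL/hr × 0.4 hr = 108.58 mL
Volume remaining = 244 − 108.58 = 135.42 mL
New rate:
Dose = 0.14 mcg/kg/min × 125 kg = 17.5 mcg/min
17.5 mcg/min × 60 min/hr = 1050 mcg/hr
Rate = 1050 mcg/hr ÷ 24.59016 mcg/mL = 42.7 mL/hr
Time remaining = 135.42 mL ÷ 42.7 mL/hr = 3.171429 hr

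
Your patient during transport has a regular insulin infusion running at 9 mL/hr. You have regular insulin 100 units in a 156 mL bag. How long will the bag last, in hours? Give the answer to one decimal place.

17.3 hours

Duration = 156 mL ÷ 9 mL/hr = 17.33333 hr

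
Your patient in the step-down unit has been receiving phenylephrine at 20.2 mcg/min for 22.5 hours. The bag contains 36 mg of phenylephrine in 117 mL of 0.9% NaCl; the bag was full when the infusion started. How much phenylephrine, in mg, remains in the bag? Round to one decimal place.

20.2 mcg/min × 60 min/hr = 1212 mcg/hr
Concentration = 36 mg ÷ 117 mL = 0.3076923 mg/mL = 307.6923 mcg/mL
Rate = 1212 mcg/hr ÷ 307.6923 mcg/mL = 3.939 mL/hr
Volume infused = 3.939 mL/hr × 22.5 hr = 88.6275 mL
Volume remaining = 117 − 88.6275 = 28.3725 mL
Drug remaining = 28.3725 mL × 307.6923 mcg/mL = 8730 mcg = 8.73 mg

8.7 mg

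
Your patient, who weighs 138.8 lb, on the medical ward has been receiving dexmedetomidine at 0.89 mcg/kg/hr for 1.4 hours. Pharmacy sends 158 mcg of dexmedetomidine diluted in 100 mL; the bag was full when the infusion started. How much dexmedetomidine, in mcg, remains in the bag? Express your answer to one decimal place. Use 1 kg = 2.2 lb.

79.4 mcg

Weight = 138.8 lb ÷ 2.2 lb/kg = 63.09091 kg
Dose = 0.89 mcg/kg/hr × 63.09091 kg = 56.15091 mcg/hr
Concentration = 158 mcg ÷ 100 mL = 1.58 mcg/mL
Rate = 56.15091 mcg/hr ÷ 1.58 mcg/mL = 35.53855 mL/hr
Volume infused = 35.53855 mL/hr × 1.4 hr = 49.75397 mL
Volume remaining = 100 − 49.75397 = 50.24603 mL
Drug remaining = 50.24603 mL × 1.58 mcg/mL = 79.38873 mcg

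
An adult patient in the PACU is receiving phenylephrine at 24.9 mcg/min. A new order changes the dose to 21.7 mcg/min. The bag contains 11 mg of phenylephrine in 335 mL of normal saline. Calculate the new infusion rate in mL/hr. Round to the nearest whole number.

21.7 mcg/min × 60 min/hr = 1302 mcg/hr
Concentration = 11 mg ÷ 335 mL = 0.03283582 mg/mL = 32.83582 mcg/mL
Rate = 1302 mcg/hr ÷ 32.83582 mcg/mL = 39.65182 mL/hr

40 mL/hr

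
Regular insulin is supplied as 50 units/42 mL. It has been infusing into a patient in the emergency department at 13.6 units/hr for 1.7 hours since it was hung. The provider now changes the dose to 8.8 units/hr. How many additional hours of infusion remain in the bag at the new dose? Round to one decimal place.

3.1 hours

Initial rate:
Concentration = 50 units ÷ 42 mL = 1.190476 units/mL
Rate = 13.6 units/hr ÷ 1.190476 units/mL = 11.424 mL/hr
Volume infused so far = 11.424 mL/hr × 1.7 hr = 19.4208 mL
Volume remaining = 42 − 19.4208 = 22.5792 mL
New rate:
Rate = 8.8 units/hr ÷ 1.190476 units/mL = 7.392 mL/hr
Time remaining = 22.5792 mL ÷ 7.392 mL/hr = 3.054545 hr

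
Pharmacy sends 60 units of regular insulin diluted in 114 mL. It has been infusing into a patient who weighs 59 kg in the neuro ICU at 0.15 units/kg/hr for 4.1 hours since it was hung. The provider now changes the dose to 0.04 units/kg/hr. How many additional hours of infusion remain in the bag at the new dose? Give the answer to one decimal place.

10.0 hours

Initial rate:
Dose = 0.15 units/kg/hr × 59 kg = 8.85 units/hr
Concentration = 60 units ÷ 114 mL = 0.5263158 units/mL
Rate = 8.85 units/hr ÷ 0.5263158 units/mL = 16.815 mL/hr
Volume infused so far = 16.815 mL/hr × 4.1 hr = 68.9415 mL
Volume remaining = 114 − 68.9415 = 45.0585 mL
New rate:
Dose = 0.04 units/kg/hr × 59 kg = 2.36 units/hr
Rate = 2.36 units/hr ÷ 0.5263158 units/mL = 4.484 mL/hr
Time remaining = 45.0585 mL ÷ 4.484 mL/hr = 10.04873 hr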